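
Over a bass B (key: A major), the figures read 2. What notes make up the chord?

The written figures 2 are shorthand for 6/4/2: the 6/4 are implied.
A second above B in this key is C#.
A fourth above B in this key is E.
A sixth above B in this key is G#.
Together with the bass B, this spells C# minor seventh in third inversion.

B, C#, E, G#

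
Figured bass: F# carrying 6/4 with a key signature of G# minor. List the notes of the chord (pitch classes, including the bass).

A fourth above F# in this key is B.
A sixth above F# in this key is D#.
Together with the bass F#, this spells B major in second inversion.

F#, B, D#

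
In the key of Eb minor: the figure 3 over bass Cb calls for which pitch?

Counting 2 letter steps above Cb lands on E; in Eb minor, that letter is Eb.

Eb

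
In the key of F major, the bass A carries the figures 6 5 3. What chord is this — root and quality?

The figures 6 5 3 indicate a seventh chord in first inversion.
In first inversion the root lies a sixth above the bass: a sixth above A in F major is F.
The chord tones are A, C, E, F, giving F major seventh.

F major seventh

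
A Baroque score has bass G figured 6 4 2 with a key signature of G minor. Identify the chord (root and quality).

A half-diminished seventh

The figures 6 4 2 indicate a seventh chord in third inversion.
In third inversion the root lies a second above the bass: a second above G in G minor is A.
The chord tones are G, A, C, Eb, giving A half-diminished seventh.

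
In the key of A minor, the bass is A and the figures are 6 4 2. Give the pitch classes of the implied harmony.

A second above A in this key is B.
A fourth above A in this key is D.
A sixth above A in this key is F.
Together with the bass A, this spells B half-diminished seventh in third inversion.

A, B, D, F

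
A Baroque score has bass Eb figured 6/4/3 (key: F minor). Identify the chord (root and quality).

Ab major seventh

The figures 6/4/3 indicate a seventh chord in second inversion.
In second inversion the root lies a fourth above the bass: a fourth above Eb in F minor is Ab.
The chord tones are Eb, G, Ab, C, giving Ab major seventh.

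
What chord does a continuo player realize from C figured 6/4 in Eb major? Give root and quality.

The figures 6/4 indicate a triad in second inversion.
In second inversion the root lies a fourth above the bass: a fourth above C in Eb major is F.
The chord tones are C, F, Ab, giving F minor.

F minor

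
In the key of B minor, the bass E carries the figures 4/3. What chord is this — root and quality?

A dominant seventh

The figures 4/3 indicate a seventh chord in second inversion.
In second inversion the root lies a fourth above the bass: a fourth above E in B minor is A.
The chord tones are E, G, A, C#, giving A dominant seventh.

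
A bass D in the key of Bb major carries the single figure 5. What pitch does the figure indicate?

A

Counting 4 letter steps above D lands on A; in Bb major, that letter is A.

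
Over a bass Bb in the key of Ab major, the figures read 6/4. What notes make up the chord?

A fourth above Bb in this key is Eb.
A sixth above Bb in this key is G.
Together with the bass Bb, this spells Eb major in second inversion.

Bb, Eb, G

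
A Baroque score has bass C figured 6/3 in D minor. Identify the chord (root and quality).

A minor

The figures 6/3 indicate a triad in first inversion.
In first inversion the root lies a sixth above the bass: a sixth above C in D minor is A.
The chord tones are C, E, A, giving A minor.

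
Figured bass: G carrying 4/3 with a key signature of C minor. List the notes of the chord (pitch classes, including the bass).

G, Bb, C, Eb

The written figures 4/3 are shorthand for 6/4/3: the 6 is implied.
A third above G in this key is Bb.
A fourth above G in this key is C.
A sixth above G in this key is Eb.
Together with the bass G, this spells C minor seventh in second inversion.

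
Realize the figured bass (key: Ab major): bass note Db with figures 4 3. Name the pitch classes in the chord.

Db, F, G, Bb

The written figures 4 3 are shorthand for 6/4/3: the 6 is implied.
A third above Db in this key is F.
A fourth above Db in this key is G.
A sixth above Db in this key is Bb.
Together with the bass Db, this spells G half-diminished seventh in second inversion.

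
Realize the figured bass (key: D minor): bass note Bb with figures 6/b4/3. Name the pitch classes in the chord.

A third above Bb in this key is D.
A fourth above Bb in this key is E, lowered to Eb by the flat.
A sixth above Bb in this key is G.
Together with the bass Bb, this spells Eb major seventh in second inversion.

Bb, D, Eb, G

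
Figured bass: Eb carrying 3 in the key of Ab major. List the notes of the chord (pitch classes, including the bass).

Eb, G, Bb

The written figures 3 are shorthand for 5/3: the 5 is implied.
A third above Eb in this key is G.
A fifth above Eb in this key is Bb.
Together with the bass Eb, this spells Eb major in root position.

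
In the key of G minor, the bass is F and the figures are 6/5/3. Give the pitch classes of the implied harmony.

F, A, C, D

A third above F in this key is A.
A fifth above F in this key is C.
A sixth above F in this key is D.
Together with the bass F, this spells D minor seventh in first inversion.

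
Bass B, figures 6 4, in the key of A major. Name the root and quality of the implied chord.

E major

The figures 6 4 indicate a triad in second inversion.
In second inversion the root lies a fourth above the bass: a fourth above B in A major is E.
The chord tones are B, E, G#, giving E major.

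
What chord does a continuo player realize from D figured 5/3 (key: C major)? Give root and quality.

The figures 5/3 indicate a triad in root position.
In root position the bass is the root, so the root is D.
The chord tones are D, F, A, giving D minor.

D minor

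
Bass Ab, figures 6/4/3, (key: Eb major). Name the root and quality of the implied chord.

D half-diminished seventh

The figures 6/4/3 indicate a seventh chord in second inversion.
In second inversion the root lies a fourth above the bass: a fourth above Ab in Eb major is D.
The chord tones are Ab, C, D, F, giving D half-diminished seventh.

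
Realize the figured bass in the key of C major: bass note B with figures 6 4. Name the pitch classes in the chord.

B, E, G

A fourth above B in this key is E.
A sixth above B in this key is G.
Together with the bass B, this spells E minor in second inversion.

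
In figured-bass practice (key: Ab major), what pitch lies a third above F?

Counting 2 letter steps above F lands on A; in Ab major, that letter is Ab.

Ab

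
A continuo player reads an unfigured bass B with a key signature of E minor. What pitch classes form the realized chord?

An unfigured bass implies 5/3.
A third above B in this key is D.
A fifth above B in this key is F#.
Together with the bass B, this spells B minor in root position.

B, D, F#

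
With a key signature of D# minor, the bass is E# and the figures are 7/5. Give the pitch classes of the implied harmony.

The written figures 7/5 are shorthand for 7/5/3: the 3 is implied.
A third above E# in this key is G#.
A fifth above E# in this key is B.
A seventh above E# in this key is D#.
Together with the bass E#, this spells E# half-diminished seventh in root position.

E#, G#, B, D#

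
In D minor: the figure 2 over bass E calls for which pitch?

Counting 1 letter step above E lands on F; in D minor, that letter is F.

F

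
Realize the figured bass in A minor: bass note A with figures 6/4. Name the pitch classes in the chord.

A fourth above A in this key is D.
A sixth above A in this key is F.
Together with the bass A, this spells D minor in second inversion.

A, D, F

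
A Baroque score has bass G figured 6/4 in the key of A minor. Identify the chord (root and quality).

C major

The figures 6/4 indicate a triad in second inversion.
In second inversion the root lies a fourth above the bass: a fourth above G in A minor is C.
The chord tones are G, C, E, giving C major.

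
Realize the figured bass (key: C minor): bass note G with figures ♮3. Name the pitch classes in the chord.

The written figures ♮3 are shorthand for 5/3: the 5 is implied.
A third above G in this key is Bb, made natural (B) by the ♮ figure.
A fifth above G in this key is D.
Together with the bass G, this spells G major in root position.

G, B, D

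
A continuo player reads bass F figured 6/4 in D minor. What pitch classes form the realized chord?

A fourth above F in this key is Bb.
A sixth above F in this key is D.
Together with the bass F, this spells Bb major in second inversion.

F, Bb, D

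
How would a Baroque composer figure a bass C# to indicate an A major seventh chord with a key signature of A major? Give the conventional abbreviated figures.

6/5

C# is the third of A major seventh, so the chord is in first inversion.
A seventh chord in first inversion is figured 6/5/3, conventionally abbreviated 6/5.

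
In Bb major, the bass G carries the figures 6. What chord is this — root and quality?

The figures 6 indicate a triad in first inversion.
In first inversion the root lies a sixth above the bass: a sixth above G in Bb major is Eb.
The chord tones are G, Bb, Eb, giving Eb major.

Eb major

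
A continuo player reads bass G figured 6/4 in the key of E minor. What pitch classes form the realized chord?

G, C, E

A fourth above G in this key is C.
A sixth above G in this key is E.
Together with the bass G, this spells C major in second inversion.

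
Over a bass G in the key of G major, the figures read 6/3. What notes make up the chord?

G, B, E

A third above G in this key is B.
A sixth above G in this key is E.
Together with the bass G, this spells E minor in first inversion.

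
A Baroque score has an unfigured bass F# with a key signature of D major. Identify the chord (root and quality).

An unfigured bass indicates a triad in root position.
In root position the bass is the root, so the root is F#.
The chord tones are F#, A, C#, giving F# minor.

F# minor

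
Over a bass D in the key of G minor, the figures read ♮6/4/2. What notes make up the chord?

A second above D in this key is Eb.
A fourth above D in this key is G.
A sixth above D in this key is Bb, made natural (B) by the ♮ figure.
Together with the bass D, this spells Eb augmented major seventh in third inversion.

D, Eb, G, B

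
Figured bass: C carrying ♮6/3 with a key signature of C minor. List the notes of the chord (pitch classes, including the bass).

A third above C in this key is Eb.
A sixth above C in this key is Ab, made natural (A) by the ♮ figure.
Together with the bass C, this spells A diminished in first inversion.

C, Eb, A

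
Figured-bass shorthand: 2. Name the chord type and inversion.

seventh chord, third inversion

2 is shorthand for 6/4/2.
Intervals of 6/4/2 above the bass form a seventh chord; the bass is the seventh, so this is third inversion.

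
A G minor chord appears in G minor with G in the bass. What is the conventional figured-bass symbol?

G is the root of G minor, so the chord is in root position.
A triad in root position is figured 5/3, conventionally abbreviated (no figures — root-position triad).

no figures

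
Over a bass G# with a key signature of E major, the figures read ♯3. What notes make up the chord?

G#, B#, D#

The written figures ♯3 are shorthand for 5/3: the 5 is implied.
A third above G# in this key is B, raised to B# by the sharp.
A fifth above G# in this key is D#.
Together with the bass G#, this spells G# major in root position.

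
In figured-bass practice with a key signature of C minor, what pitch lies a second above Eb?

Counting 1 letter step above Eb lands on F; in C minor, that letter is F.

F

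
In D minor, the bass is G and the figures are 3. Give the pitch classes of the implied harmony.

G, Bb, D

The written figures 3 are shorthand for 5/3: the 5 is implied.
A third above G in this key is Bb.
A fifth above G in this key is D.
Together with the bass G, this spells G minor in root position.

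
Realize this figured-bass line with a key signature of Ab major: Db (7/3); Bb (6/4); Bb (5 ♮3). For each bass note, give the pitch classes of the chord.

Db, F, Ab, C | Bb, Eb, G | Bb, D, F

Db (7/5/3): Db, F, Ab, C.
Bb (6/4): Bb, Eb, G.
Bb (5/♮3): Bb, D, F.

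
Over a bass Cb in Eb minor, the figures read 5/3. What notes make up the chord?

Cb, Eb, Gb

A third above Cb in this key is Eb.
A fifth above Cb in this key is Gb.
Together with the bass Cb, this spells Cb major in root position.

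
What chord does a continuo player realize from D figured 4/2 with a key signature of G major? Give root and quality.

E minor seventh

The figures 4/2 indicate a seventh chord in third inversion.
In third inversion the root lies a second above the bass: a second above D in G major is E.
The chord tones are D, E, G, B, giving E minor seventh.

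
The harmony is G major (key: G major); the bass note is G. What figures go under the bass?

no figures

G is the root of G major, so the chord is in root position.
A triad in root position is figured 5/3, conventionally abbreviated (no figures — root-position triad).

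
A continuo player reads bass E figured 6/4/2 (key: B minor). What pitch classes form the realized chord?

E, F#, A, C#

A second above E in this key is F#.
A fourth above E in this key is A.
A sixth above E in this key is C#.
Together with the bass E, this spells F# minor seventh in third inversion.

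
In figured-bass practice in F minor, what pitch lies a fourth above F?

Counting 3 letter steps above F lands on B; in F minor, that letter is Bb.

Bb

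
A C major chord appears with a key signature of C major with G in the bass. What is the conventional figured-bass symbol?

6/4

G is the fifth of C major, so the chord is in second inversion.
A triad in second inversion is figured 6/4, conventionally abbreviated 6/4.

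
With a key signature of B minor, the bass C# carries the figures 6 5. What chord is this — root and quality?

A dominant seventh

The figures 6 5 indicate a seventh chord in first inversion.
In first inversion the root lies a sixth above the bass: a sixth above C# in B minor is A.
The chord tones are C#, E, G, A, giving A dominant seventh.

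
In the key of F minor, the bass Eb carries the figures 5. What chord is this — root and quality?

The figures 5 indicate a triad in root position.
In root position the bass is the root, so the root is Eb.
The chord tones are Eb, G, Bb, giving Eb major.

Eb major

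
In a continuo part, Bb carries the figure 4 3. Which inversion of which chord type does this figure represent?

4 3 is shorthand for 6/4/3.
Intervals of 6/4/3 above the bass form a seventh chord; the bass is the fifth, so this is second inversion.

seventh chord, second inversion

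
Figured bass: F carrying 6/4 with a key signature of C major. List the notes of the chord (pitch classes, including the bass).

F, B, D

A fourth above F in this key is B.
A sixth above F in this key is D.
Together with the bass F, this spells B diminished in second inversion.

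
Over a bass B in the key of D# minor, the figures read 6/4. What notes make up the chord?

B, E#, G#

A fourth above B in this key is E#.
A sixth above B in this key is G#.
Together with the bass B, this spells E# diminished in second inversion.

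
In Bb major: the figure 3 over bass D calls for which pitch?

F

Counting 2 letter steps above D lands on F; in Bb major, that letter is F.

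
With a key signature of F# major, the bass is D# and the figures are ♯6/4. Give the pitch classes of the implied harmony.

A fourth above D# in this key is G#.
A sixth above D# in this key is B, raised to B# by the sharp.
Together with the bass D#, this spells G# major in second inversion.

D#, G#, B#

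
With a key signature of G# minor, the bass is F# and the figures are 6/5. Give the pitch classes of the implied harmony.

F#, A#, C#, D#

The written figures 6/5 are shorthand for 6/5/3: the 3 is implied.
A third above F# in this key is A#.
A fifth above F# in this key is C#.
A sixth above F# in this key is D#.
Together with the bass F#, this spells D# minor seventh in first inversion.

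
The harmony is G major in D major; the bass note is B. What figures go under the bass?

B is the third of G major, so the chord is in first inversion.
A triad in first inversion is figured 6/3, conventionally abbreviated 6.

6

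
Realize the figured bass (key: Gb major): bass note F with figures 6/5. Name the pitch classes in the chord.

F, Ab, Cb, Db

The written figures 6/5 are shorthand for 6/5/3: the 3 is implied.
A third above F in this key is Ab.
A fifth above F in this key is Cb.
A sixth above F in this key is Db.
Together with the bass F, this spells Db dominant seventh in first inversion.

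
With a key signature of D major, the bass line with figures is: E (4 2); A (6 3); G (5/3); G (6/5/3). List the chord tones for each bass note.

E, F#, A, C# | A, C#, F# | G, B, D | G, B, D, E

E (6/4/2): E, F#, A, C#.
A (6/3): A, C#, F#.
G (5/3): G, B, D.
G (6/5/3): G, B, D, E.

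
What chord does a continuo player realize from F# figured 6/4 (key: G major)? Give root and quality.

The figures 6/4 indicate a triad in second inversion.
In second inversion the root lies a fourth above the bass: a fourth above F# in G major is B.
The chord tones are F#, B, D, giving B minor.

B minor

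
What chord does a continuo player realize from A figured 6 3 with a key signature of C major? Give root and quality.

The figures 6 3 indicate a triad in first inversion.
In first inversion the root lies a sixth above the bass: a sixth above A in C major is F.
The chord tones are A, C, F, giving F major.

F major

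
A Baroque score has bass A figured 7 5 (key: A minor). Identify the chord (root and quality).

The figures 7 5 indicate a seventh chord in root position.
In root position the bass is the root, so the root is A.
The chord tones are A, C, E, G, giving A minor seventh.

A minor seventh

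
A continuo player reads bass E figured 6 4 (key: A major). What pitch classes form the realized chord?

E, A, C#

A fourth above E in this key is A.
A sixth above E in this key is C#.
Together with the bass E, this spells A major in second inversion.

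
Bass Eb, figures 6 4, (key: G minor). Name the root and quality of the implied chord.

A diminished

The figures 6 4 indicate a triad in second inversion.
In second inversion the root lies a fourth above the bass: a fourth above Eb in G minor is A.
The chord tones are Eb, A, C, giving A diminished.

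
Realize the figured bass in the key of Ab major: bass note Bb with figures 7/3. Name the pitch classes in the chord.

Bb, Db, F, Ab

The written figures 7/3 are shorthand for 7/5/3: the 5 is implied.
A third above Bb in this key is Db.
A fifth above Bb in this key is F.
A seventh above Bb in this key is Ab.
Together with the bass Bb, this spells Bb minor seventh in root position.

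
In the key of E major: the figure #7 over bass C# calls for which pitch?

B#

Counting 6 letter steps above C# lands on B; in E major, that letter is B.
The #7 figure raises it a semitone, giving B#.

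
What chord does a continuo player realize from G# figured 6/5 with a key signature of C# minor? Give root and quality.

The figures 6/5 indicate a seventh chord in first inversion.
In first inversion the root lies a sixth above the bass: a sixth above G# in C# minor is E.
The chord tones are G#, B, D#, E, giving E major seventh.

E major seventh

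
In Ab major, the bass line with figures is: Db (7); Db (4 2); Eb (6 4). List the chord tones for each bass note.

Db (7/5/3): Db, F, Ab, C.
Db (6/4/2): Db, Eb, G, Bb.
Eb (6/4): Eb, Ab, C.

Db, F, Ab, C | Db, Eb, G, Bb | Eb, Ab, C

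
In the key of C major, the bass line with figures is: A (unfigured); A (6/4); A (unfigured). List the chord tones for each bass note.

A (5/3): A, C, E.
A (6/4): A, D, F.
A (5/3): A, C, E.

A, C, E | A, D, F | A, C, E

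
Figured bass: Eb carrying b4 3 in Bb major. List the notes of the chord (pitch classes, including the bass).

Eb, G, Ab, C

The written figures b4 3 are shorthand for 6/4/3: the 6 is implied.
A third above Eb in this key is G.
A fourth above Eb in this key is A, lowered to Ab by the flat.
A sixth above Eb in this key is C.
Together with the bass Eb, this spells Ab major seventh in second inversion.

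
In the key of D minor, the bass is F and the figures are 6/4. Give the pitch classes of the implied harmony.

A fourth above F in this key is Bb.
A sixth above F in this key is D.
Together with the bass F, this spells Bb major in second inversion.

F, Bb, D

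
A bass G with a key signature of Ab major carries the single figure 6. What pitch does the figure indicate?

Eb

Counting 5 letter steps above G lands on E; in Ab major, that letter is Eb.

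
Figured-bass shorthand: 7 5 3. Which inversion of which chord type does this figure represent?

Intervals of 7/5/3 above the bass form a seventh chord; the bass is the root, so this is root position.

seventh chord, root position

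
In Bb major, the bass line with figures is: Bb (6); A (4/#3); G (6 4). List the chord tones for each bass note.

Bb, D, G | A, C#, D, F | G, C, Eb

Bb (6/3): Bb, D, G.
A (6/4/#3): A, C#, D, F.
G (6/4): G, C, Eb.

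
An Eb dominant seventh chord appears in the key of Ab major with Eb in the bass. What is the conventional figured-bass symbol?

7

Eb is the root of Eb dominant seventh, so the chord is in root position.
A seventh chord in root position is figured 7/5/3, conventionally abbreviated 7.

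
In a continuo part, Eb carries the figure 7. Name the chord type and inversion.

7 is shorthand for 7/5/3.
Intervals of 7/5/3 above the bass form a seventh chord; the bass is the root, so this is root position.

seventh chord, root position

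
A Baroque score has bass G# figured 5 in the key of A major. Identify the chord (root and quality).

The figures 5 indicate a triad in root position.
In root position the bass is the root, so the root is G#.
The chord tones are G#, B, D, giving G# diminished.

G# diminished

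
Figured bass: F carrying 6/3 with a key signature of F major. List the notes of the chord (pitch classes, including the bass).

F, A, D

A third above F in this key is A.
A sixth above F in this key is D.
Together with the bass F, this spells D minor in first inversion.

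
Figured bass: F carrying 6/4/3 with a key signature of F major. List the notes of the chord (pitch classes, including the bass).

A third above F in this key is A.
A fourth above F in this key is Bb.
A sixth above F in this key is D.
Together with the bass F, this spells Bb major seventh in second inversion.

F, A, Bb, D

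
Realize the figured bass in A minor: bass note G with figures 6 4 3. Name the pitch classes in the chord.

G, B, C, E

A third above G in this key is B.
A fourth above G in this key is C.
A sixth above G in this key is E.
Together with the bass G, this spells C major seventh in second inversion.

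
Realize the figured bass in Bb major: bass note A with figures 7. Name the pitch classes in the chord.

The written figures 7 are shorthand for 7/5/3: the 5/3 are implied.
A third above A in this key is C.
A fifth above A in this key is Eb.
A seventh above A in this key is G.
Together with the bass A, this spells A half-diminished seventh in root position.

A, C, Eb, G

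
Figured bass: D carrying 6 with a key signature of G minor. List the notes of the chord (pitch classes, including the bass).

D, F, Bb

The written figures 6 are shorthand for 6/3: the 3 is implied.
A third above D in this key is F.
A sixth above D in this key is Bb.
Together with the bass D, this spells Bb major in first inversion.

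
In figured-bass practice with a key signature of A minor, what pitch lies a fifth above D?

A

Counting 4 letter steps above D lands on A; in A minor, that letter is A.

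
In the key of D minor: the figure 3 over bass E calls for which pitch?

G

Counting 2 letter steps above E lands on G; in D minor, that letter is G.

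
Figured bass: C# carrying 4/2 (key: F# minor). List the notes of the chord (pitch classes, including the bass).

C#, D, F#, A

The written figures 4/2 are shorthand for 6/4/2: the 6 is implied.
A second above C# in this key is D.
A fourth above C# in this key is F#.
A sixth above C# in this key is A.
Together with the bass C#, this spells D major seventh in third inversion.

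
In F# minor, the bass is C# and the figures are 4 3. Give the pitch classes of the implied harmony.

C#, E, F#, A

The written figures 4 3 are shorthand for 6/4/3: the 6 is implied.
A third above C# in this key is E.
A fourth above C# in this key is F#.
A sixth above C# in this key is A.
Together with the bass C#, this spells F# minor seventh in second inversion.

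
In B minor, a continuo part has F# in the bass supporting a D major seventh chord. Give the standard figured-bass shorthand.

F# is the third of D major seventh, so the chord is in first inversion.
A seventh chord in first inversion is figured 6/5/3, conventionally abbreviated 6/5.

6/5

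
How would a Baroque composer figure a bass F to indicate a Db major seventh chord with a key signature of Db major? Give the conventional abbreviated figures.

6/5

F is the third of Db major seventh, so the chord is in first inversion.
A seventh chord in first inversion is figured 6/5/3, conventionally abbreviated 6/5.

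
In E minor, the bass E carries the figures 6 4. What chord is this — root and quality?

A minor

The figures 6 4 indicate a triad in second inversion.
In second inversion the root lies a fourth above the bass: a fourth above E in E minor is A.
The chord tones are E, A, C, giving A minor.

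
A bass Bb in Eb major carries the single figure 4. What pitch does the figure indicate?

Eb

Counting 3 letter steps above Bb lands on E; in Eb major, that letter is Eb.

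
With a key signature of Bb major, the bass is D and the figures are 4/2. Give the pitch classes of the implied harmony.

D, Eb, G, Bb

The written figures 4/2 are shorthand for 6/4/2: the 6 is implied.
A second above D in this key is Eb.
A fourth above D in this key is G.
A sixth above D in this key is Bb.
Together with the bass D, this spells Eb major seventh in third inversion.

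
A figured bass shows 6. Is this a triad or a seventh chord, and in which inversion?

6 is shorthand for 6/3.
Intervals of 6/3 above the bass form a triad; the bass is the third, so this is first inversion.

triad, first inversion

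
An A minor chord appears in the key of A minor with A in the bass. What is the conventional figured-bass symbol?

A is the root of A minor, so the chord is in root position.
A triad in root position is figured 5/3, conventionally abbreviated (no figures — root-position triad).

no figures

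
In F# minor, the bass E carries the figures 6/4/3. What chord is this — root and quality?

The figures 6/4/3 indicate a seventh chord in second inversion.
In second inversion the root lies a fourth above the bass: a fourth above E in F# minor is A.
The chord tones are E, G#, A, C#, giving A major seventh.

A major seventh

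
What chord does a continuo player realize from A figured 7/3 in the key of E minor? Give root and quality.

The figures 7/3 indicate a seventh chord in root position.
In root position the bass is the root, so the root is A.
The chord tones are A, C, E, G, giving A minor seventh.

A minor seventh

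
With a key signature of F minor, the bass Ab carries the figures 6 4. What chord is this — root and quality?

Db major

The figures 6 4 indicate a triad in second inversion.
In second inversion the root lies a fourth above the bass: a fourth above Ab in F minor is Db.
The chord tones are Ab, Db, F, giving Db major.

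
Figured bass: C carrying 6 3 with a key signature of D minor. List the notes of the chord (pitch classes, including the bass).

C, E, A

A third above C in this key is E.
A sixth above C in this key is A.
Together with the bass C, this spells A minor in first inversion.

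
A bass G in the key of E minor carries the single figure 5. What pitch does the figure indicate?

Counting 4 letter steps above G lands on D; in E minor, that letter is D.

D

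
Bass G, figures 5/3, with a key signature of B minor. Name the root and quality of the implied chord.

G major

The figures 5/3 indicate a triad in root position.
In root position the bass is the root, so the root is G.
The chord tones are G, B, D, giving G major.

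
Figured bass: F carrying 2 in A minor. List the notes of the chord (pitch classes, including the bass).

F, G, B, D

The written figures 2 are shorthand for 6/4/2: the 6/4 are implied.
A second above F in this key is G.
A fourth above F in this key is B.
A sixth above F in this key is D.
Together with the bass F, this spells G dominant seventh in third inversion.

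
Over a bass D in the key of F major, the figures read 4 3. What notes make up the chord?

The written figures 4 3 are shorthand for 6/4/3: the 6 is implied.
A third above D in this key is F.
A fourth above D in this key is G.
A sixth above D in this key is Bb.
Together with the bass D, this spells G minor seventh in second inversion.

D, F, G, Bb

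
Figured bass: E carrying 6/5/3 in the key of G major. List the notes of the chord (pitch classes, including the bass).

E, G, B, C

A third above E in this key is G.
A fifth above E in this key is B.
A sixth above E in this key is C.
Together with the bass E, this spells C major seventh in first inversion.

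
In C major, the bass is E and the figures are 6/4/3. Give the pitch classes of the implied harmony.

A third above E in this key is G.
A fourth above E in this key is A.
A sixth above E in this key is C.
Together with the bass E, this spells A minor seventh in second inversion.

E, G, A, C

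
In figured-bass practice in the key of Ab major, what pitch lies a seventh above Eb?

Db

Counting 6 letter steps above Eb lands on D; in Ab major, that letter is Db.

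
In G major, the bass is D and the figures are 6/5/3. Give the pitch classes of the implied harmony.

D, F#, A, B

A third above D in this key is F#.
A fifth above D in this key is A.
A sixth above D in this key is B.
Together with the bass D, this spells B minor seventh in first inversion.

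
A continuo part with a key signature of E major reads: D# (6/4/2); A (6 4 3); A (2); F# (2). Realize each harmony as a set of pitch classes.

D#, E, G#, B | A, C#, D#, F# | A, B, D#, F# | F#, G#, B, D#

D# (6/4/2): D#, E, G#, B.
A (6/4/3): A, C#, D#, F#.
A (6/4/2): A, B, D#, F#.
F# (6/4/2): F#, G#, B, D#.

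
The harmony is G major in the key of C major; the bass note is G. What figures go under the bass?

G is the root of G major, so the chord is in root position.
A triad in root position is figured 5/3, conventionally abbreviated (no figures — root-position triad).

no figures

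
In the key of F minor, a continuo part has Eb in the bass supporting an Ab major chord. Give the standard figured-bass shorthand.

Eb is the fifth of Ab major, so the chord is in second inversion.
A triad in second inversion is figured 6/4, conventionally abbreviated 6/4.

6/4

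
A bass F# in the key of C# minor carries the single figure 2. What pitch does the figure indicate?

Counting 1 letter step above F# lands on G; in C# minor, that letter is G#.

G#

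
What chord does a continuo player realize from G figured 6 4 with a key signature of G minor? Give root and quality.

The figures 6 4 indicate a triad in second inversion.
In second inversion the root lies a fourth above the bass: a fourth above G in G minor is C.
The chord tones are G, C, Eb, giving C minor.

C minor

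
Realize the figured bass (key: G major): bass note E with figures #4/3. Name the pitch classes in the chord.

The written figures #4/3 are shorthand for 6/4/3: the 6 is implied.
A third above E in this key is G.
A fourth above E in this key is A, raised to A# by the sharp.
A sixth above E in this key is C.

E, G, A#, C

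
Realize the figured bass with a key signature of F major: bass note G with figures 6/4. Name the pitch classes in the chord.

G, C, E

A fourth above G in this key is C.
A sixth above G in this key is E.
Together with the bass G, this spells C major in second inversion.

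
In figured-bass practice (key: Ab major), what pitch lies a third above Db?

Counting 2 letter steps above Db lands on F; in Ab major, that letter is F.

F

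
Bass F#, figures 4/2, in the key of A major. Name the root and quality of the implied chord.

The figures 4/2 indicate a seventh chord in third inversion.
In third inversion the root lies a second above the bass: a second above F# in A major is G#.
The chord tones are F#, G#, B, D, giving G# half-diminished seventh.

G# half-diminished seventh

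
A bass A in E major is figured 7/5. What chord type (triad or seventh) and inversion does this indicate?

7/5 is shorthand for 7/5/3.
Intervals of 7/5/3 above the bass form a seventh chord; the bass is the root, so this is root position.

seventh chord, root position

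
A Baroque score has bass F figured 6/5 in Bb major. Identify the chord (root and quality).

The figures 6/5 indicate a seventh chord in first inversion.
In first inversion the root lies a sixth above the bass: a sixth above F in Bb major is D.
The chord tones are F, A, C, D, giving D minor seventh.

D minor seventh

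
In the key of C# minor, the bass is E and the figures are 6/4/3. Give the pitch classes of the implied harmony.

E, G#, A, C#

A third above E in this key is G#.
A fourth above E in this key is A.
A sixth above E in this key is C#.
Together with the bass E, this spells A major seventh in second inversion.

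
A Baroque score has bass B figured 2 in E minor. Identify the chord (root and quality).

C major seventh

The figures 2 indicate a seventh chord in third inversion.
In third inversion the root lies a second above the bass: a second above B in E minor is C.
The chord tones are B, C, E, G, giving C major seventh.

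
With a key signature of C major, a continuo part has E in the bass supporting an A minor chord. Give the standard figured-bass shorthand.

E is the fifth of A minor, so the chord is in second inversion.
A triad in second inversion is figured 6/4, conventionally abbreviated 6/4.

6/4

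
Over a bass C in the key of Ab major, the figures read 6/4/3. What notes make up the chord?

C, Eb, F, Ab

A third above C in this key is Eb.
A fourth above C in this key is F.
A sixth above C in this key is Ab.
Together with the bass C, this spells F minor seventh in second inversion.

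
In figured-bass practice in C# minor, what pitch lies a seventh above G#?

Counting 6 letter steps above G# lands on F; in C# minor, that letter is F#.

F#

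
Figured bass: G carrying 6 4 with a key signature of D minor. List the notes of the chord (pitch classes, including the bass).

G, C, E

A fourth above G in this key is C.
A sixth above G in this key is E.
Together with the bass G, this spells C major in second inversion.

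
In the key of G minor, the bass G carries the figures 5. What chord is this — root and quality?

G minor

The figures 5 indicate a triad in root position.
In root position the bass is the root, so the root is G.
The chord tones are G, Bb, D, giving G minor.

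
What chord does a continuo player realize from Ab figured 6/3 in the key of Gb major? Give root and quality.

F diminished

The figures 6/3 indicate a triad in first inversion.
In first inversion the root lies a sixth above the bass: a sixth above Ab in Gb major is F.
The chord tones are Ab, Cb, F, giving F diminished.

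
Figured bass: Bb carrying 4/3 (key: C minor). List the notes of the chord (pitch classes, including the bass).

Bb, D, Eb, G

The written figures 4/3 are shorthand for 6/4/3: the 6 is implied.
A third above Bb in this key is D.
A fourth above Bb in this key is Eb.
A sixth above Bb in this key is G.
Together with the bass Bb, this spells Eb major seventh in second inversion.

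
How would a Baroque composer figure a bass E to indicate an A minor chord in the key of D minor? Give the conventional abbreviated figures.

6/4

E is the fifth of A minor, so the chord is in second inversion.
A triad in second inversion is figured 6/4, conventionally abbreviated 6/4.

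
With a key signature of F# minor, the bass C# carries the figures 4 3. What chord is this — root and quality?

The figures 4 3 indicate a seventh chord in second inversion.
In second inversion the root lies a fourth above the bass: a fourth above C# in F# minor is F#.
The chord tones are C#, E, F#, A, giving F# minor seventh.

F# minor seventh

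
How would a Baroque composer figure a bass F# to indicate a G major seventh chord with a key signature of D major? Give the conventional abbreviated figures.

4/2

F# is the seventh of G major seventh, so the chord is in third inversion.
A seventh chord in third inversion is figured 6/4/2, conventionally abbreviated 4/2.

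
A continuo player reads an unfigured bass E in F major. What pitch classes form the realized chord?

An unfigured bass implies 5/3.
A third above E in this key is G.
A fifth above E in this key is Bb.
Together with the bass E, this spells E diminished in root position.

E, G, Bb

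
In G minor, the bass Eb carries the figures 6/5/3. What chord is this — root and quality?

The figures 6/5/3 indicate a seventh chord in first inversion.
In first inversion the root lies a sixth above the bass: a sixth above Eb in G minor is C.
The chord tones are Eb, G, Bb, C, giving C minor seventh.

C minor seventh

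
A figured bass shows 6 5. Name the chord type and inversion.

6 5 is shorthand for 6/5/3.
Intervals of 6/5/3 above the bass form a seventh chord; the bass is the third, so this is first inversion.

seventh chord, first inversion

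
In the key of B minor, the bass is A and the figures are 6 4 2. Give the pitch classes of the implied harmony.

A, B, D, F#

A second above A in this key is B.
A fourth above A in this key is D.
A sixth above A in this key is F#.
Together with the bass A, this spells B minor seventh in third inversion.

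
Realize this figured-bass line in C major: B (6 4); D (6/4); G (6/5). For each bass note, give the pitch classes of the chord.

B, E, G | D, G, B | G, B, D, E

B (6/4): B, E, G.
D (6/4): D, G, B.
G (6/5/3): G, B, D, E.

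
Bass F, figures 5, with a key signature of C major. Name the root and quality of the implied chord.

The figures 5 indicate a triad in root position.
In root position the bass is the root, so the root is F.
The chord tones are F, A, C, giving F major.

F major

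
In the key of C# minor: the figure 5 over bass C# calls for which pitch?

G#

Counting 4 letter steps above C# lands on G; in C# minor, that letter is G#.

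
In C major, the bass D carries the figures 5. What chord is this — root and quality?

The figures 5 indicate a triad in root position.
In root position the bass is the root, so the root is D.
The chord tones are D, F, A, giving D minor.

D minor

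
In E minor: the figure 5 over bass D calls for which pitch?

A

Counting 4 letter steps above D lands on A; in E minor, that letter is A.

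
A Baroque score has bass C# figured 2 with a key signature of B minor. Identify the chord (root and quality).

D major seventh

The figures 2 indicate a seventh chord in third inversion.
In third inversion the root lies a second above the bass: a second above C# in B minor is D.
The chord tones are C#, D, F#, A, giving D major seventh.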